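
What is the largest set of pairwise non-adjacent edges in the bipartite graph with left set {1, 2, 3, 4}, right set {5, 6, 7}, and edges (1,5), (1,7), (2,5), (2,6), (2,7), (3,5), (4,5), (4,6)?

Step 1: List the neighbors of each left vertex:
  1: 5, 7
  2: 5, 6, 7
  3: 5
  4: 5, 6

Step 2: Greedily match left vertices, then look for augmenting paths:
  Match 1 -- 7
  Match 2 -- 6
  Match 3 -- 5
  No augmenting path remains.

Step 3: Verify this is maximum:
  Matching size 3 = min(|L|, |R|) = min(4, 3), which is an upper bound, so this matching is maximum.

Maximum matching: {(1,7), (2,6), (3,5)}
Size: 3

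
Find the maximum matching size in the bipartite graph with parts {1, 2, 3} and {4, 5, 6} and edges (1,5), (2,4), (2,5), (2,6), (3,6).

Step 1: List the neighbors of each left vertex:
  1: 5
  2: 4, 5, 6
  3: 6

Step 2: Greedily match left vertices, then look for augmenting paths:
  Match 1 -- 5
  Match 2 -- 4
  Match 3 -- 6
  No augmenting path remains.

Step 3: Verify this is maximum:
  Matching size 3 = min(|L|, |R|) = min(3, 3), which is an upper bound, so this matching is maximum.

Maximum matching: {(1,5), (2,4), (3,6)}
Size: 3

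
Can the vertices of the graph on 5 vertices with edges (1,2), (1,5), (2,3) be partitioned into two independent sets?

Step 1: Attempt 2-coloring using BFS:
  Start at vertex 1, assign color 0
  Color vertex 2 with color 1 (neighbor of 1)
  Color vertex 5 with color 1 (neighbor of 1)
  Color vertex 3 with color 0 (neighbor of 2)
  Start new component at vertex 4, assign color 0

Step 2: 2-coloring succeeded. No conflicts found.
  Set A (color 0): {1, 3, 4}
  Set B (color 1): {2, 5}

The graph is bipartite with partition {1, 3, 4}, {2, 5}.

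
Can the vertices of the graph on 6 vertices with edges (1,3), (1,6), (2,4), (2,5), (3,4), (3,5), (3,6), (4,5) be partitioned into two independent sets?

Step 1: Attempt 2-coloring using BFS:
  Start at vertex 1, assign color 0
  Color vertex 3 with color 1 (neighbor of 1)
  Color vertex 6 with color 1 (neighbor of 1)
  Color vertex 4 with color 0 (neighbor of 3)
  Color vertex 5 with color 0 (neighbor of 3)

Step 2: Conflict found! Vertices 3 and 6 are adjacent but have the same color.
This means the graph contains an odd cycle.

The graph is NOT bipartite.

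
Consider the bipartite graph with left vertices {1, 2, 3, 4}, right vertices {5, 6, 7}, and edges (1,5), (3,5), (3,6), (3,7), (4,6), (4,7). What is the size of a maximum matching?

Step 1: List the neighbors of each left vertex:
  1: 5
  2: (none)
  3: 5, 6, 7
  4: 6, 7

Step 2: Greedily match left vertices, then look for augmenting paths:
  Match 1 -- 5
  Match 3 -- 6
  Match 4 -- 7
  No augmenting path remains.

Step 3: Verify this is maximum:
  Matching size 3 = min(|L|, |R|) = min(4, 3), which is an upper bound, so this matching is maximum.

Maximum matching: {(1,5), (3,6), (4,7)}
Size: 3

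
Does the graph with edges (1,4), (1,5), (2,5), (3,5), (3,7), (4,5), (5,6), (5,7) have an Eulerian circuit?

Step 1: Find the degree of each vertex:
  deg(1) = 2
  deg(2) = 1
  deg(3) = 2
  deg(4) = 2
  deg(5) = 6
  deg(6) = 1
  deg(7) = 2

Step 2: Count vertices with odd degree:
  Odd-degree vertices: 2, 6 (2 total)

Step 3: Apply Euler's theorem:
  - Eulerian circuit exists iff graph is connected and all vertices have even degree
  - Eulerian path exists iff graph is connected and has 0 or 2 odd-degree vertices

Graph is connected with exactly 2 odd-degree vertices (2, 6).
Eulerian path exists (starting and ending at the odd-degree vertices), but no Eulerian circuit.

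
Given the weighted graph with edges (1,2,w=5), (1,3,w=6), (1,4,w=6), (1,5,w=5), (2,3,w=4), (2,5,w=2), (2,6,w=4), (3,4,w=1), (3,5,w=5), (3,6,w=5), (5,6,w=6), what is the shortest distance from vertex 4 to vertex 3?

Step 1: Build adjacency list with weights:
  1: 2(w=5), 3(w=6), 4(w=6), 5(w=5)
  2: 1(w=5), 3(w=4), 5(w=2), 6(w=4)
  3: 1(w=6), 2(w=4), 4(w=1), 5(w=5), 6(w=5)
  4: 1(w=6), 3(w=1)
  5: 1(w=5), 2(w=2), 3(w=5), 6(w=6)
  6: 2(w=4), 3(w=5), 5(w=6)

Step 2: Apply Dijkstra's algorithm from vertex 4:
  Visit vertex 4 (distance=0)
    Update dist[1] = 6
    Update dist[3] = 1
  Visit vertex 3 (distance=1)
    Update dist[2] = 5
    Update dist[5] = 6
    Update dist[6] = 6

Step 3: Shortest path: 4 -> 3
Total weight: 1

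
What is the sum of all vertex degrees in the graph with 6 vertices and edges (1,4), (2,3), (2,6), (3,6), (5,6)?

Step 1: Count edges incident to each vertex:
  deg(1) = 1 (neighbors: 4)
  deg(2) = 2 (neighbors: 3, 6)
  deg(3) = 2 (neighbors: 2, 6)
  deg(4) = 1 (neighbors: 1)
  deg(5) = 1 (neighbors: 6)
  deg(6) = 3 (neighbors: 2, 3, 5)

Step 2: Sum all degrees:
  1 + 2 + 2 + 1 + 1 + 3 = 10

Verification: sum of degrees = 2 * |E| = 2 * 5 = 10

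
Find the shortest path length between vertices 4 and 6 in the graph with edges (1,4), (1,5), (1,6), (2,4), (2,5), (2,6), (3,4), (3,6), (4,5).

Step 1: Build adjacency list:
  1: 4, 5, 6
  2: 4, 5, 6
  3: 4, 6
  4: 1, 2, 3, 5
  5: 1, 2, 4
  6: 1, 2, 3

Step 2: BFS from vertex 4 to find shortest path to 6:
  vertex 1 reached at distance 1
  vertex 2 reached at distance 1
  vertex 3 reached at distance 1
  vertex 5 reached at distance 1
  vertex 6 reached at distance 2

Step 3: Shortest path: 4 -> 1 -> 6
Path length: 2 edges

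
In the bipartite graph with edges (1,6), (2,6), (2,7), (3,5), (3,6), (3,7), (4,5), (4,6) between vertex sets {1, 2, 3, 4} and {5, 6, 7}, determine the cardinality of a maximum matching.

Step 1: List the neighbors of each left vertex:
  1: 6
  2: 6, 7
  3: 5, 6, 7
  4: 5, 6

Step 2: Greedily match left vertices, then look for augmenting paths:
  Match 1 -- 6
  Match 2 -- 7
  Match 3 -- 5
  No augmenting path remains.

Step 3: Verify this is maximum:
  Matching size 3 = min(|L|, |R|) = min(4, 3), which is an upper bound, so this matching is maximum.

Maximum matching: {(1,6), (2,7), (3,5)}
Size: 3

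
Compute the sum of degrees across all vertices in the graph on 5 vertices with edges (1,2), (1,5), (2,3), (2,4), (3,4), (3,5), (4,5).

Step 1: Count edges incident to each vertex:
  deg(1) = 2 (neighbors: 2, 5)
  deg(2) = 3 (neighbors: 1, 3, 4)
  deg(3) = 3 (neighbors: 2, 4, 5)
  deg(4) = 3 (neighbors: 2, 3, 5)
  deg(5) = 3 (neighbors: 1, 3, 4)

Step 2: Sum all degrees:
  2 + 3 + 3 + 3 + 3 = 14

Verification: sum of degrees = 2 * |E| = 2 * 7 = 14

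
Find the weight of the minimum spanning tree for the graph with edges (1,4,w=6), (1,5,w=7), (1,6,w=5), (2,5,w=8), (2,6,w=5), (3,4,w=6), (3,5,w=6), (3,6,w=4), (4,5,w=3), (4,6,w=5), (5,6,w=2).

Apply Kruskal's algorithm (sort edges by weight, add if no cycle):

Sorted edges by weight:
  (5,6) w=2
  (4,5) w=3
  (3,6) w=4
  (1,6) w=5
  (2,6) w=5
  (4,6) w=5
  (1,4) w=6
  (3,5) w=6
  (3,4) w=6
  (1,5) w=7
  (2,5) w=8

Add edge (5,6) w=2 -- no cycle. Running total: 2
Add edge (4,5) w=3 -- no cycle. Running total: 5
Add edge (3,6) w=4 -- no cycle. Running total: 9
Add edge (1,6) w=5 -- no cycle. Running total: 14
Add edge (2,6) w=5 -- no cycle. Running total: 19

MST edges: (5,6,w=2), (4,5,w=3), (3,6,w=4), (1,6,w=5), (2,6,w=5)
Total MST weight: 2 + 3 + 4 + 5 + 5 = 19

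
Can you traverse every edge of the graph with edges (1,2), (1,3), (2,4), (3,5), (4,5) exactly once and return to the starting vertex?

Step 1: Find the degree of each vertex:
  deg(1) = 2
  deg(2) = 2
  deg(3) = 2
  deg(4) = 2
  deg(5) = 2

Step 2: Count vertices with odd degree:
  All vertices have even degree (0 odd-degree vertices)

Step 3: Apply Euler's theorem:
  - Eulerian circuit exists iff graph is connected and all vertices have even degree
  - Eulerian path exists iff graph is connected and has 0 or 2 odd-degree vertices

Graph is connected with 0 odd-degree vertices.
Both Eulerian circuit and Eulerian path exist.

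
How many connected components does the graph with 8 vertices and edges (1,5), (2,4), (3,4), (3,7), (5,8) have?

Step 1: Build adjacency list from edges:
  1: 5
  2: 4
  3: 4, 7
  4: 2, 3
  5: 1, 8
  6: (none)
  7: 3
  8: 5

Step 2: Run BFS/DFS from vertex 1:
  Visited: {1, 5, 8}
  Reached 3 of 8 vertices

Step 3: Only 3 of 8 vertices reached. Graph is disconnected.
Connected components: {1, 5, 8}, {2, 3, 4, 7}, {6}
Number of connected components: 3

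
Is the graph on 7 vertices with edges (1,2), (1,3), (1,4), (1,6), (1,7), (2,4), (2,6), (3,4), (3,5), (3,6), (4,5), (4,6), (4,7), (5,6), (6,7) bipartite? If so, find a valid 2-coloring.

Step 1: Attempt 2-coloring using BFS:
  Start at vertex 1, assign color 0
  Color vertex 2 with color 1 (neighbor of 1)
  Color vertex 3 with color 1 (neighbor of 1)
  Color vertex 4 with color 1 (neighbor of 1)
  Color vertex 6 with color 1 (neighbor of 1)
  Color vertex 7 with color 1 (neighbor of 1)

Step 2: Conflict found! Vertices 2 and 4 are adjacent but have the same color.
This means the graph contains an odd cycle.

The graph is NOT bipartite.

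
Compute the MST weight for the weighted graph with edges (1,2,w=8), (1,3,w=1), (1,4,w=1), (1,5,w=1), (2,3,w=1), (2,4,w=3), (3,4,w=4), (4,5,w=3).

Apply Kruskal's algorithm (sort edges by weight, add if no cycle):

Sorted edges by weight:
  (1,3) w=1
  (1,4) w=1
  (1,5) w=1
  (2,3) w=1
  (2,4) w=3
  (4,5) w=3
  (3,4) w=4
  (1,2) w=8

Add edge (1,3) w=1 -- no cycle. Running total: 1
Add edge (1,4) w=1 -- no cycle. Running total: 2
Add edge (1,5) w=1 -- no cycle. Running total: 3
Add edge (2,3) w=1 -- no cycle. Running total: 4

MST edges: (1,3,w=1), (1,4,w=1), (1,5,w=1), (2,3,w=1)
Total MST weight: 1 + 1 + 1 + 1 = 4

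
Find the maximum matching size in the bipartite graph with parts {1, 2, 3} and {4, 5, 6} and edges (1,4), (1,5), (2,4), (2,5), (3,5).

Step 1: List the neighbors of each left vertex:
  1: 4, 5
  2: 4, 5
  3: 5

Step 2: Greedily match left vertices, then look for augmenting paths:
  Match 1 -- 4
  Match 2 -- 5
  No augmenting path remains.

Step 3: Verify this is maximum:
  Matching has size 2. The vertex set {4, 5} covers every edge and has size 2; any matching has at most one edge per cover vertex, so 2 is maximum (König's theorem).

Maximum matching: {(1,4), (2,5)}
Size: 2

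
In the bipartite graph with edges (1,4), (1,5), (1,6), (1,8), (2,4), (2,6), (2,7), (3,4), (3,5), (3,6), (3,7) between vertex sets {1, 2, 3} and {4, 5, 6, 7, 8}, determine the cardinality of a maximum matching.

Step 1: List the neighbors of each left vertex:
  1: 4, 5, 6, 8
  2: 4, 6, 7
  3: 4, 5, 6, 7

Step 2: Greedily match left vertices, then look for augmenting paths:
  Match 1 -- 4
  Match 2 -- 6
  Match 3 -- 5
  No augmenting path remains.

Step 3: Verify this is maximum:
  Matching size 3 = min(|L|, |R|) = min(3, 5), which is an upper bound, so this matching is maximum.

Maximum matching: {(1,4), (2,6), (3,5)}
Size: 3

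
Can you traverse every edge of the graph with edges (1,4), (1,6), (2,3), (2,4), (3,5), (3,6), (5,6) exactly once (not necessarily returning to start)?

Step 1: Find the degree of each vertex:
  deg(1) = 2
  deg(2) = 2
  deg(3) = 3
  deg(4) = 2
  deg(5) = 2
  deg(6) = 3

Step 2: Count vertices with odd degree:
  Odd-degree vertices: 3, 6 (2 total)

Step 3: Apply Euler's theorem:
  - Eulerian circuit exists iff graph is connected and all vertices have even degree
  - Eulerian path exists iff graph is connected and has 0 or 2 odd-degree vertices

Graph is connected with exactly 2 odd-degree vertices (3, 6).
Eulerian path exists (starting and ending at the odd-degree vertices), but no Eulerian circuit.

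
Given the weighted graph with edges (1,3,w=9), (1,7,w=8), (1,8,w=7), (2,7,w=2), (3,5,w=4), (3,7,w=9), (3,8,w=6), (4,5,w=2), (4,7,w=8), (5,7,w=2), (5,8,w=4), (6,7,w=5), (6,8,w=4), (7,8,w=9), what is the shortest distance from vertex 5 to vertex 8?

Step 1: Build adjacency list with weights:
  1: 3(w=9), 7(w=8), 8(w=7)
  2: 7(w=2)
  3: 1(w=9), 5(w=4), 7(w=9), 8(w=6)
  4: 5(w=2), 7(w=8)
  5: 3(w=4), 4(w=2), 7(w=2), 8(w=4)
  6: 7(w=5), 8(w=4)
  7: 1(w=8), 2(w=2), 3(w=9), 4(w=8), 5(w=2), 6(w=5), 8(w=9)
  8: 1(w=7), 3(w=6), 5(w=4), 6(w=4), 7(w=9)

Step 2: Apply Dijkstra's algorithm from vertex 5:
  Visit vertex 5 (distance=0)
    Update dist[3] = 4
    Update dist[4] = 2
    Update dist[7] = 2
    Update dist[8] = 4
  Visit vertex 4 (distance=2)
  Visit vertex 7 (distance=2)
    Update dist[1] = 10
    Update dist[2] = 4
    Update dist[6] = 7
  Visit vertex 2 (distance=4)
  Visit vertex 3 (distance=4)
  Visit vertex 8 (distance=4)

Step 3: Shortest path: 5 -> 8
Total weight: 4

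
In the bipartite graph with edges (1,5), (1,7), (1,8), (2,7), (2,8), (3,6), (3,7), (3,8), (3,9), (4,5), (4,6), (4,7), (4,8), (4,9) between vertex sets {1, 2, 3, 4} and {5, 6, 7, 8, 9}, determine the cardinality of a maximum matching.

Step 1: List the neighbors of each left vertex:
  1: 5, 7, 8
  2: 7, 8
  3: 6, 7, 8, 9
  4: 5, 6, 7, 8, 9

Step 2: Greedily match left vertices, then look for augmenting paths:
  Match 1 -- 5
  Match 2 -- 7
  Match 3 -- 6
  Match 4 -- 8
  No augmenting path remains.

Step 3: Verify this is maximum:
  Matching size 4 = min(|L|, |R|) = min(4, 5), which is an upper bound, so this matching is maximum.

Maximum matching: {(1,5), (2,7), (3,6), (4,8)}
Size: 4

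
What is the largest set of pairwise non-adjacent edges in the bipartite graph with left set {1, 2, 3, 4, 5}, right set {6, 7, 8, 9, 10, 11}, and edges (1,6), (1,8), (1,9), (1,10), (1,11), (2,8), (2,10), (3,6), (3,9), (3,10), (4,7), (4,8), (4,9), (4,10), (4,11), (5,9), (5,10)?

Step 1: List the neighbors of each left vertex:
  1: 6, 8, 9, 10, 11
  2: 8, 10
  3: 6, 9, 10
  4: 7, 8, 9, 10, 11
  5: 9, 10

Step 2: Greedily match left vertices, then look for augmenting paths:
  Match 1 -- 6
  Match 2 -- 8
  Match 3 -- 9
  Match 4 -- 7
  Match 5 -- 10
  No augmenting path remains.

Step 3: Verify this is maximum:
  Matching size 5 = min(|L|, |R|) = min(5, 6), which is an upper bound, so this matching is maximum.

Maximum matching: {(1,6), (2,8), (3,9), (4,7), (5,10)}
Size: 5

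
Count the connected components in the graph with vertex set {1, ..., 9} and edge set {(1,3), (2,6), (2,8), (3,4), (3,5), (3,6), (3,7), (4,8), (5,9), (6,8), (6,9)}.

Step 1: Build adjacency list from edges:
  1: 3
  2: 6, 8
  3: 1, 4, 5, 6, 7
  4: 3, 8
  5: 3, 9
  6: 2, 3, 8, 9
  7: 3
  8: 2, 4, 6
  9: 5, 6

Step 2: Run BFS/DFS from vertex 1:
  Visited: {1, 3, 4, 5, 6, 7, 8, 9, 2}
  Reached 9 of 9 vertices

Step 3: All 9 vertices reached from vertex 1, so the graph is connected.
Number of connected components: 1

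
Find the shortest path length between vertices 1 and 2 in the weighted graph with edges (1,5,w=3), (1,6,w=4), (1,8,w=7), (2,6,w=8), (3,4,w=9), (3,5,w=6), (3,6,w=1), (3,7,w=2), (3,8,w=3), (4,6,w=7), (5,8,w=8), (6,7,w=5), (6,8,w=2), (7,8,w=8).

Step 1: Build adjacency list with weights:
  1: 5(w=3), 6(w=4), 8(w=7)
  2: 6(w=8)
  3: 4(w=9), 5(w=6), 6(w=1), 7(w=2), 8(w=3)
  4: 3(w=9), 6(w=7)
  5: 1(w=3), 3(w=6), 8(w=8)
  6: 1(w=4), 2(w=8), 3(w=1), 4(w=7), 7(w=5), 8(w=2)
  7: 3(w=2), 6(w=5), 8(w=8)
  8: 1(w=7), 3(w=3), 5(w=8), 6(w=2), 7(w=8)

Step 2: Apply Dijkstra's algorithm from vertex 1:
  Visit vertex 1 (distance=0)
    Update dist[5] = 3
    Update dist[6] = 4
    Update dist[8] = 7
  Visit vertex 5 (distance=3)
    Update dist[3] = 9
  Visit vertex 6 (distance=4)
    Update dist[2] = 12
    Update dist[3] = 5
    Update dist[4] = 11
    Update dist[7] = 9
    Update dist[8] = 6
  Visit vertex 3 (distance=5)
    Update dist[7] = 7
  Visit vertex 8 (distance=6)
  Visit vertex 7 (distance=7)
  Visit vertex 4 (distance=11)
  Visit vertex 2 (distance=12)

Step 3: Shortest path: 1 -> 6 -> 2
Total weight: 4 + 8 = 12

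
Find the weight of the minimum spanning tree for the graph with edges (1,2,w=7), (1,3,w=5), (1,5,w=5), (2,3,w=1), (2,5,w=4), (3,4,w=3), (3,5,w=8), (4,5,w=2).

Apply Kruskal's algorithm (sort edges by weight, add if no cycle):

Sorted edges by weight:
  (2,3) w=1
  (4,5) w=2
  (3,4) w=3
  (2,5) w=4
  (1,5) w=5
  (1,3) w=5
  (1,2) w=7
  (3,5) w=8

Add edge (2,3) w=1 -- no cycle. Running total: 1
Add edge (4,5) w=2 -- no cycle. Running total: 3
Add edge (3,4) w=3 -- no cycle. Running total: 6
Skip edge (2,5) w=4 -- would create cycle
Add edge (1,5) w=5 -- no cycle. Running total: 11

MST edges: (2,3,w=1), (4,5,w=2), (3,4,w=3), (1,5,w=5)
Total MST weight: 1 + 2 + 3 + 5 = 11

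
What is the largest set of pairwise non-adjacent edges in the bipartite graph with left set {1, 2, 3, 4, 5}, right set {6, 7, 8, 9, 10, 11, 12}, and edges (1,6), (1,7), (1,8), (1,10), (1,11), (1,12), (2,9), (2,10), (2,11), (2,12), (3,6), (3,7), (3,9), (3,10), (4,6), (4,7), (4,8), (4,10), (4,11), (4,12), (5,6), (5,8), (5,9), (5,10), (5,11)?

Step 1: List the neighbors of each left vertex:
  1: 6, 7, 8, 10, 11, 12
  2: 9, 10, 11, 12
  3: 6, 7, 9, 10
  4: 6, 7, 8, 10, 11, 12
  5: 6, 8, 9, 10, 11

Step 2: Greedily match left vertices, then look for augmenting paths:
  Match 1 -- 6
  Match 2 -- 9
  Match 3 -- 7
  Match 4 -- 8
  Match 5 -- 10
  No augmenting path remains.

Step 3: Verify this is maximum:
  Matching size 5 = min(|L|, |R|) = min(5, 7), which is an upper bound, so this matching is maximum.

Maximum matching: {(1,6), (2,9), (3,7), (4,8), (5,10)}
Size: 5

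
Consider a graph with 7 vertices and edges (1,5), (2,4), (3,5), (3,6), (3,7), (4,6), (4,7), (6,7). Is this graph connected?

Step 1: Build adjacency list from edges:
  1: 5
  2: 4
  3: 5, 6, 7
  4: 2, 6, 7
  5: 1, 3
  6: 3, 4, 7
  7: 3, 4, 6

Step 2: Run BFS/DFS from vertex 1:
  Visited: {1, 5, 3, 6, 7, 4, 2}
  Reached 7 of 7 vertices

Step 3: All 7 vertices reached from vertex 1, so the graph is connected.
Answer: Yes, the graph is connected.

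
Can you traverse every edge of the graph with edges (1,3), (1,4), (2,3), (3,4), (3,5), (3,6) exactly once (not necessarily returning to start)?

Step 1: Find the degree of each vertex:
  deg(1) = 2
  deg(2) = 1
  deg(3) = 5
  deg(4) = 2
  deg(5) = 1
  deg(6) = 1

Step 2: Count vertices with odd degree:
  Odd-degree vertices: 2, 3, 5, 6 (4 total)

Step 3: Apply Euler's theorem:
  - Eulerian circuit exists iff graph is connected and all vertices have even degree
  - Eulerian path exists iff graph is connected and has 0 or 2 odd-degree vertices

Graph has 4 odd-degree vertices (need 0 or 2).
Neither Eulerian path nor Eulerian circuit exists.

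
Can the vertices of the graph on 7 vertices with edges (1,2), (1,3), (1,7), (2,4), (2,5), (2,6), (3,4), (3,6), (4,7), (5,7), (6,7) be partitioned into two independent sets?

Step 1: Attempt 2-coloring using BFS:
  Start at vertex 1, assign color 0
  Color vertex 2 with color 1 (neighbor of 1)
  Color vertex 3 with color 1 (neighbor of 1)
  Color vertex 7 with color 1 (neighbor of 1)
  Color vertex 4 with color 0 (neighbor of 2)
  Color vertex 5 with color 0 (neighbor of 2)
  Color vertex 6 with color 0 (neighbor of 2)

Step 2: 2-coloring succeeded. No conflicts found.
  Set A (color 0): {1, 4, 5, 6}
  Set B (color 1): {2, 3, 7}

The graph is bipartite with partition {1, 4, 5, 6}, {2, 3, 7}.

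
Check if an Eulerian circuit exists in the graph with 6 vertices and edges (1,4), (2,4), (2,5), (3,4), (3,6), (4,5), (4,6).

Step 1: Find the degree of each vertex:
  deg(1) = 1
  deg(2) = 2
  deg(3) = 2
  deg(4) = 5
  deg(5) = 2
  deg(6) = 2

Step 2: Count vertices with odd degree:
  Odd-degree vertices: 1, 4 (2 total)

Step 3: Apply Euler's theorem:
  - Eulerian circuit exists iff graph is connected and all vertices have even degree
  - Eulerian path exists iff graph is connected and has 0 or 2 odd-degree vertices

Graph is connected with exactly 2 odd-degree vertices (1, 4).
Eulerian path exists (starting and ending at the odd-degree vertices), but no Eulerian circuit.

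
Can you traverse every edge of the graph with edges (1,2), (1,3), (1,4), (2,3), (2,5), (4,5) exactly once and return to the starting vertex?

Step 1: Find the degree of each vertex:
  deg(1) = 3
  deg(2) = 3
  deg(3) = 2
  deg(4) = 2
  deg(5) = 2

Step 2: Count vertices with odd degree:
  Odd-degree vertices: 1, 2 (2 total)

Step 3: Apply Euler's theorem:
  - Eulerian circuit exists iff graph is connected and all vertices have even degree
  - Eulerian path exists iff graph is connected and has 0 or 2 odd-degree vertices

Graph is connected with exactly 2 odd-degree vertices (1, 2).
Eulerian path exists (starting and ending at the odd-degree vertices), but no Eulerian circuit.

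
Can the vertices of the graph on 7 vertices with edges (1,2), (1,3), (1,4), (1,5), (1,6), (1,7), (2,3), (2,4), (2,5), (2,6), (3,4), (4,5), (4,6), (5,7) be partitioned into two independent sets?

Step 1: Attempt 2-coloring using BFS:
  Start at vertex 1, assign color 0
  Color vertex 2 with color 1 (neighbor of 1)
  Color vertex 3 with color 1 (neighbor of 1)
  Color vertex 4 with color 1 (neighbor of 1)
  Color vertex 5 with color 1 (neighbor of 1)
  Color vertex 6 with color 1 (neighbor of 1)
  Color vertex 7 with color 1 (neighbor of 1)

Step 2: Conflict found! Vertices 2 and 3 are adjacent but have the same color.
This means the graph contains an odd cycle.

The graph is NOT bipartite.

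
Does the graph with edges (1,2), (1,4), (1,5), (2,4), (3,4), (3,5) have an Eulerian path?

Step 1: Find the degree of each vertex:
  deg(1) = 3
  deg(2) = 2
  deg(3) = 2
  deg(4) = 3
  deg(5) = 2

Step 2: Count vertices with odd degree:
  Odd-degree vertices: 1, 4 (2 total)

Step 3: Apply Euler's theorem:
  - Eulerian circuit exists iff graph is connected and all vertices have even degree
  - Eulerian path exists iff graph is connected and has 0 or 2 odd-degree vertices

Graph is connected with exactly 2 odd-degree vertices (1, 4).
Eulerian path exists (starting and ending at the odd-degree vertices), but no Eulerian circuit.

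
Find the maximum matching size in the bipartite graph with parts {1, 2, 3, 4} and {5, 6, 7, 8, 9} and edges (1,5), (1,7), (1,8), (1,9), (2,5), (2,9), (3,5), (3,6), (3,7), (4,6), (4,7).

Step 1: List the neighbors of each left vertex:
  1: 5, 7, 8, 9
  2: 5, 9
  3: 5, 6, 7
  4: 6, 7

Step 2: Greedily match left vertices, then look for augmenting paths:
  Match 1 -- 5
  Match 2 -- 9
  Match 3 -- 6
  Match 4 -- 7
  No augmenting path remains.

Step 3: Verify this is maximum:
  Matching size 4 = min(|L|, |R|) = min(4, 5), which is an upper bound, so this matching is maximum.

Maximum matching: {(1,5), (2,9), (3,6), (4,7)}
Size: 4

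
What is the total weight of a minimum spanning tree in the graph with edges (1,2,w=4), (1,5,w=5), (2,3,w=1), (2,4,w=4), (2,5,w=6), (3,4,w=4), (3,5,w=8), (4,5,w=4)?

Apply Kruskal's algorithm (sort edges by weight, add if no cycle):

Sorted edges by weight:
  (2,3) w=1
  (1,2) w=4
  (2,4) w=4
  (3,4) w=4
  (4,5) w=4
  (1,5) w=5
  (2,5) w=6
  (3,5) w=8

Add edge (2,3) w=1 -- no cycle. Running total: 1
Add edge (1,2) w=4 -- no cycle. Running total: 5
Add edge (2,4) w=4 -- no cycle. Running total: 9
Skip edge (3,4) w=4 -- would create cycle
Add edge (4,5) w=4 -- no cycle. Running total: 13

MST edges: (2,3,w=1), (1,2,w=4), (2,4,w=4), (4,5,w=4)
Total MST weight: 1 + 4 + 4 + 4 = 13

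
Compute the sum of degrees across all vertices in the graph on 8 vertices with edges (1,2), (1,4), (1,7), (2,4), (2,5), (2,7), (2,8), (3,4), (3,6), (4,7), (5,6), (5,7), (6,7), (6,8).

Step 1: Count edges incident to each vertex:
  deg(1) = 3 (neighbors: 2, 4, 7)
  deg(2) = 5 (neighbors: 1, 4, 5, 7, 8)
  deg(3) = 2 (neighbors: 4, 6)
  deg(4) = 4 (neighbors: 1, 2, 3, 7)
  deg(5) = 3 (neighbors: 2, 6, 7)
  deg(6) = 4 (neighbors: 3, 5, 7, 8)
  deg(7) = 5 (neighbors: 1, 2, 4, 5, 6)
  deg(8) = 2 (neighbors: 2, 6)

Step 2: Sum all degrees:
  3 + 5 + 2 + 4 + 3 + 4 + 5 + 2 = 28

Verification: sum of degrees = 2 * |E| = 2 * 14 = 28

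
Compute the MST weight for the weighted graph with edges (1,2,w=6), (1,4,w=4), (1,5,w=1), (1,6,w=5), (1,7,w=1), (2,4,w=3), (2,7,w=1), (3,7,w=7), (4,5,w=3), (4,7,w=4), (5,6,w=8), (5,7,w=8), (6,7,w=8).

Apply Kruskal's algorithm (sort edges by weight, add if no cycle):

Sorted edges by weight:
  (1,5) w=1
  (1,7) w=1
  (2,7) w=1
  (2,4) w=3
  (4,5) w=3
  (1,4) w=4
  (4,7) w=4
  (1,6) w=5
  (1,2) w=6
  (3,7) w=7
  (5,6) w=8
  (5,7) w=8
  (6,7) w=8

Add edge (1,5) w=1 -- no cycle. Running total: 1
Add edge (1,7) w=1 -- no cycle. Running total: 2
Add edge (2,7) w=1 -- no cycle. Running total: 3
Add edge (2,4) w=3 -- no cycle. Running total: 6
Skip edge (4,5) w=3 -- would create cycle
Skip edge (1,4) w=4 -- would create cycle
Skip edge (4,7) w=4 -- would create cycle
Add edge (1,6) w=5 -- no cycle. Running total: 11
Skip edge (1,2) w=6 -- would create cycle
Add edge (3,7) w=7 -- no cycle. Running total: 18

MST edges: (1,5,w=1), (1,7,w=1), (2,7,w=1), (2,4,w=3), (1,6,w=5), (3,7,w=7)
Total MST weight: 1 + 1 + 1 + 3 + 5 + 7 = 18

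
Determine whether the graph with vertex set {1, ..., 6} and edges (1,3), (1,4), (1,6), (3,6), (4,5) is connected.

Step 1: Build adjacency list from edges:
  1: 3, 4, 6
  2: (none)
  3: 1, 6
  4: 1, 5
  5: 4
  6: 1, 3

Step 2: Run BFS/DFS from vertex 1:
  Visited: {1, 3, 4, 6, 5}
  Reached 5 of 6 vertices

Step 3: Only 5 of 6 vertices reached. Graph is disconnected.
Connected components: {1, 3, 4, 5, 6}, {2}
Answer: No, the graph is not connected (2 components).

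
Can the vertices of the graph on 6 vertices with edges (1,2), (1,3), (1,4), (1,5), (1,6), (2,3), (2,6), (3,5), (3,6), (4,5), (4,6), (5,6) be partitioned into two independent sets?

Step 1: Attempt 2-coloring using BFS:
  Start at vertex 1, assign color 0
  Color vertex 2 with color 1 (neighbor of 1)
  Color vertex 3 with color 1 (neighbor of 1)
  Color vertex 4 with color 1 (neighbor of 1)
  Color vertex 5 with color 1 (neighbor of 1)
  Color vertex 6 with color 1 (neighbor of 1)

Step 2: Conflict found! Vertices 2 and 3 are adjacent but have the same color.
This means the graph contains an odd cycle.

The graph is NOT bipartite.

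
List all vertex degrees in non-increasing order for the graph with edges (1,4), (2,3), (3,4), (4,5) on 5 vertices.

Step 1: Count edges incident to each vertex:
  deg(1) = 1 (neighbors: 4)
  deg(2) = 1 (neighbors: 3)
  deg(3) = 2 (neighbors: 2, 4)
  deg(4) = 3 (neighbors: 1, 3, 5)
  deg(5) = 1 (neighbors: 4)

Step 2: Sort degrees in non-increasing order:
  Degrees: [1, 1, 2, 3, 1] -> sorted: [3, 2, 1, 1, 1]

Degree sequence: [3, 2, 1, 1, 1]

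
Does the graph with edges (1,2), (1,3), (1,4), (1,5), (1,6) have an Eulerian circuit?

Step 1: Find the degree of each vertex:
  deg(1) = 5
  deg(2) = 1
  deg(3) = 1
  deg(4) = 1
  deg(5) = 1
  deg(6) = 1

Step 2: Count vertices with odd degree:
  Odd-degree vertices: 1, 2, 3, 4, 5, 6 (6 total)

Step 3: Apply Euler's theorem:
  - Eulerian circuit exists iff graph is connected and all vertices have even degree
  - Eulerian path exists iff graph is connected and has 0 or 2 odd-degree vertices

Graph has 6 odd-degree vertices (need 0 or 2).
Neither Eulerian path nor Eulerian circuit exists.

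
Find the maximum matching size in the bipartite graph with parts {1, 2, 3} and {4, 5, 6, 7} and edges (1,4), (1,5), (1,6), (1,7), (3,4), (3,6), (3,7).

Step 1: List the neighbors of each left vertex:
  1: 4, 5, 6, 7
  2: (none)
  3: 4, 6, 7

Step 2: Greedily match left vertices, then look for augmenting paths:
  Match 1 -- 4
  Match 3 -- 6
  No augmenting path remains.

Step 3: Verify this is maximum:
  Matching has size 2. The vertex set {1, 3} covers every edge and has size 2; any matching has at most one edge per cover vertex, so 2 is maximum (König's theorem).

Maximum matching: {(1,4), (3,6)}
Size: 2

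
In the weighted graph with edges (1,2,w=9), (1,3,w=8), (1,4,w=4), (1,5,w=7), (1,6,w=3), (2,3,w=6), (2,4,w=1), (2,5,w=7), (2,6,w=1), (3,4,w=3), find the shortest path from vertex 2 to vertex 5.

Step 1: Build adjacency list with weights:
  1: 2(w=9), 3(w=8), 4(w=4), 5(w=7), 6(w=3)
  2: 1(w=9), 3(w=6), 4(w=1), 5(w=7), 6(w=1)
  3: 1(w=8), 2(w=6), 4(w=3)
  4: 1(w=4), 2(w=1), 3(w=3)
  5: 1(w=7), 2(w=7)
  6: 1(w=3), 2(w=1)

Step 2: Apply Dijkstra's algorithm from vertex 2:
  Visit vertex 2 (distance=0)
    Update dist[1] = 9
    Update dist[3] = 6
    Update dist[4] = 1
    Update dist[5] = 7
    Update dist[6] = 1
  Visit vertex 4 (distance=1)
    Update dist[1] = 5
    Update dist[3] = 4
  Visit vertex 6 (distance=1)
    Update dist[1] = 4
  Visit vertex 1 (distance=4)
  Visit vertex 3 (distance=4)
  Visit vertex 5 (distance=7)

Step 3: Shortest path: 2 -> 5
Total weight: 7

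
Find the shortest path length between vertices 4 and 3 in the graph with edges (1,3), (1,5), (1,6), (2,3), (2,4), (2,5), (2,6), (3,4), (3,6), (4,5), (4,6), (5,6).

Step 1: Build adjacency list:
  1: 3, 5, 6
  2: 3, 4, 5, 6
  3: 1, 2, 4, 6
  4: 2, 3, 5, 6
  5: 1, 2, 4, 6
  6: 1, 2, 3, 4, 5

Step 2: BFS from vertex 4 to find shortest path to 3:
  vertex 2 reached at distance 1
  vertex 3 reached at distance 1

Step 3: Shortest path: 4 -> 3
Path length: 1 edge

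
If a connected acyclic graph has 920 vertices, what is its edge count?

A tree on n vertices always has exactly n - 1 edges.
For n = 920: edges = 920 - 1 = 919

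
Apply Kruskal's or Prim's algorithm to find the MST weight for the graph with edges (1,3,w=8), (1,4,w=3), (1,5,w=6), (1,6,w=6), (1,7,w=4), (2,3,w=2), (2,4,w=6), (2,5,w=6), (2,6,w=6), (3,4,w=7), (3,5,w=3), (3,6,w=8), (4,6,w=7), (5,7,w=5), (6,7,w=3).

Apply Kruskal's algorithm (sort edges by weight, add if no cycle):

Sorted edges by weight:
  (2,3) w=2
  (1,4) w=3
  (3,5) w=3
  (6,7) w=3
  (1,7) w=4
  (5,7) w=5
  (1,6) w=6
  (1,5) w=6
  (2,4) w=6
  (2,5) w=6
  (2,6) w=6
  (3,4) w=7
  (4,6) w=7
  (1,3) w=8
  (3,6) w=8

Add edge (2,3) w=2 -- no cycle. Running total: 2
Add edge (1,4) w=3 -- no cycle. Running total: 5
Add edge (3,5) w=3 -- no cycle. Running total: 8
Add edge (6,7) w=3 -- no cycle. Running total: 11
Add edge (1,7) w=4 -- no cycle. Running total: 15
Add edge (5,7) w=5 -- no cycle. Running total: 20

MST edges: (2,3,w=2), (1,4,w=3), (3,5,w=3), (6,7,w=3), (1,7,w=4), (5,7,w=5)
Total MST weight: 2 + 3 + 3 + 3 + 4 + 5 = 20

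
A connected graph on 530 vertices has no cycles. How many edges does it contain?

A tree on n vertices always has exactly n - 1 edges.
For n = 530: edges = 530 - 1 = 529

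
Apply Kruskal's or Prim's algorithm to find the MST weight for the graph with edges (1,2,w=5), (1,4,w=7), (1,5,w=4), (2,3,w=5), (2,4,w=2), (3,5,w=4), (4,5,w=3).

Apply Kruskal's algorithm (sort edges by weight, add if no cycle):

Sorted edges by weight:
  (2,4) w=2
  (4,5) w=3
  (1,5) w=4
  (3,5) w=4
  (1,2) w=5
  (2,3) w=5
  (1,4) w=7

Add edge (2,4) w=2 -- no cycle. Running total: 2
Add edge (4,5) w=3 -- no cycle. Running total: 5
Add edge (1,5) w=4 -- no cycle. Running total: 9
Add edge (3,5) w=4 -- no cycle. Running total: 13

MST edges: (2,4,w=2), (4,5,w=3), (1,5,w=4), (3,5,w=4)
Total MST weight: 2 + 3 + 4 + 4 = 13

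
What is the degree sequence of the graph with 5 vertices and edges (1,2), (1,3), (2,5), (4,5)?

Step 1: Count edges incident to each vertex:
  deg(1) = 2 (neighbors: 2, 3)
  deg(2) = 2 (neighbors: 1, 5)
  deg(3) = 1 (neighbors: 1)
  deg(4) = 1 (neighbors: 5)
  deg(5) = 2 (neighbors: 2, 4)

Step 2: Sort degrees in non-increasing order:
  Degrees: [2, 2, 1, 1, 2] -> sorted: [2, 2, 2, 1, 1]

Degree sequence: [2, 2, 2, 1, 1]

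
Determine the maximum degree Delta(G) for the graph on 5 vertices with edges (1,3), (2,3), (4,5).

Step 1: Count edges incident to each vertex:
  deg(1) = 1 (neighbors: 3)
  deg(2) = 1 (neighbors: 3)
  deg(3) = 2 (neighbors: 1, 2)
  deg(4) = 1 (neighbors: 5)
  deg(5) = 1 (neighbors: 4)

Step 2: Find maximum:
  max(1, 1, 2, 1, 1) = 2 (vertex 3)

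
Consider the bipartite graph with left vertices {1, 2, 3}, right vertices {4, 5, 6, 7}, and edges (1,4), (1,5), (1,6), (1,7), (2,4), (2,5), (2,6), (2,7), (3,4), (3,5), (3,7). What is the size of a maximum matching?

Step 1: List the neighbors of each left vertex:
  1: 4, 5, 6, 7
  2: 4, 5, 6, 7
  3: 4, 5, 7

Step 2: Greedily match left vertices, then look for augmenting paths:
  Match 1 -- 4
  Match 2 -- 5
  Match 3 -- 7
  No augmenting path remains.

Step 3: Verify this is maximum:
  Matching size 3 = min(|L|, |R|) = min(3, 4), which is an upper bound, so this matching is maximum.

Maximum matching: {(1,4), (2,5), (3,7)}
Size: 3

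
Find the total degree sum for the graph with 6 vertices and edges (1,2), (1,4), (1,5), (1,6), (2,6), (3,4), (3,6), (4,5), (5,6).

Step 1: Count edges incident to each vertex:
  deg(1) = 4 (neighbors: 2, 4, 5, 6)
  deg(2) = 2 (neighbors: 1, 6)
  deg(3) = 2 (neighbors: 4, 6)
  deg(4) = 3 (neighbors: 1, 3, 5)
  deg(5) = 3 (neighbors: 1, 4, 6)
  deg(6) = 4 (neighbors: 1, 2, 3, 5)

Step 2: Sum all degrees:
  4 + 2 + 2 + 3 + 3 + 4 = 18

Verification: sum of degrees = 2 * |E| = 2 * 9 = 18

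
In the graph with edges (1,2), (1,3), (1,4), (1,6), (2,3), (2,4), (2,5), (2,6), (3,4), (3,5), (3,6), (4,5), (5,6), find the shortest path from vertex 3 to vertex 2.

Step 1: Build adjacency list:
  1: 2, 3, 4, 6
  2: 1, 3, 4, 5, 6
  3: 1, 2, 4, 5, 6
  4: 1, 2, 3, 5
  5: 2, 3, 4, 6
  6: 1, 2, 3, 5

Step 2: BFS from vertex 3 to find shortest path to 2:
  vertex 1 reached at distance 1
  vertex 2 reached at distance 1

Step 3: Shortest path: 3 -> 2
Path length: 1 edge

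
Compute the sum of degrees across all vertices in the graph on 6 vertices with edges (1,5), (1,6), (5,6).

Step 1: Count edges incident to each vertex:
  deg(1) = 2 (neighbors: 5, 6)
  deg(2) = 0 (neighbors: none)
  deg(3) = 0 (neighbors: none)
  deg(4) = 0 (neighbors: none)
  deg(5) = 2 (neighbors: 1, 6)
  deg(6) = 2 (neighbors: 1, 5)

Step 2: Sum all degrees:
  2 + 0 + 0 + 0 + 2 + 2 = 6

Verification: sum of degrees = 2 * |E| = 2 * 3 = 6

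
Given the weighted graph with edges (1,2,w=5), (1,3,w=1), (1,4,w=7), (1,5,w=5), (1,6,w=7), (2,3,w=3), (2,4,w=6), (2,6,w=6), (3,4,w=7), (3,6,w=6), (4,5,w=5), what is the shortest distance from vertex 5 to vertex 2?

Step 1: Build adjacency list with weights:
  1: 2(w=5), 3(w=1), 4(w=7), 5(w=5), 6(w=7)
  2: 1(w=5), 3(w=3), 4(w=6), 6(w=6)
  3: 1(w=1), 2(w=3), 4(w=7), 6(w=6)
  4: 1(w=7), 2(w=6), 3(w=7), 5(w=5)
  5: 1(w=5), 4(w=5)
  6: 1(w=7), 2(w=6), 3(w=6)

Step 2: Apply Dijkstra's algorithm from vertex 5:
  Visit vertex 5 (distance=0)
    Update dist[1] = 5
    Update dist[4] = 5
  Visit vertex 1 (distance=5)
    Update dist[2] = 10
    Update dist[3] = 6
    Update dist[6] = 12
  Visit vertex 4 (distance=5)
  Visit vertex 3 (distance=6)
    Update dist[2] = 9
  Visit vertex 2 (distance=9)

Step 3: Shortest path: 5 -> 1 -> 3 -> 2
Total weight: 5 + 1 + 3 = 9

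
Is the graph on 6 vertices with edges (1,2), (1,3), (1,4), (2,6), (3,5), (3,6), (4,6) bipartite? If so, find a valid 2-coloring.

Step 1: Attempt 2-coloring using BFS:
  Start at vertex 1, assign color 0
  Color vertex 2 with color 1 (neighbor of 1)
  Color vertex 3 with color 1 (neighbor of 1)
  Color vertex 4 with color 1 (neighbor of 1)
  Color vertex 6 with color 0 (neighbor of 2)
  Color vertex 5 with color 0 (neighbor of 3)

Step 2: 2-coloring succeeded. No conflicts found.
  Set A (color 0): {1, 5, 6}
  Set B (color 1): {2, 3, 4}

The graph is bipartite with partition {1, 5, 6}, {2, 3, 4}.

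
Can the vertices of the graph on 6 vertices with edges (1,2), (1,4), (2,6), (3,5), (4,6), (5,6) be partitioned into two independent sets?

Step 1: Attempt 2-coloring using BFS:
  Start at vertex 1, assign color 0
  Color vertex 2 with color 1 (neighbor of 1)
  Color vertex 4 with color 1 (neighbor of 1)
  Color vertex 6 with color 0 (neighbor of 2)
  Color vertex 5 with color 1 (neighbor of 6)
  Color vertex 3 with color 0 (neighbor of 5)

Step 2: 2-coloring succeeded. No conflicts found.
  Set A (color 0): {1, 3, 6}
  Set B (color 1): {2, 4, 5}

The graph is bipartite with partition {1, 3, 6}, {2, 4, 5}.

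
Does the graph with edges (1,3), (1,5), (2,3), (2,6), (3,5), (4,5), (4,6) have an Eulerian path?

Step 1: Find the degree of each vertex:
  deg(1) = 2
  deg(2) = 2
  deg(3) = 3
  deg(4) = 2
  deg(5) = 3
  deg(6) = 2

Step 2: Count vertices with odd degree:
  Odd-degree vertices: 3, 5 (2 total)

Step 3: Apply Euler's theorem:
  - Eulerian circuit exists iff graph is connected and all vertices have even degree
  - Eulerian path exists iff graph is connected and has 0 or 2 odd-degree vertices

Graph is connected with exactly 2 odd-degree vertices (3, 5).
Eulerian path exists (starting and ending at the odd-degree vertices), but no Eulerian circuit.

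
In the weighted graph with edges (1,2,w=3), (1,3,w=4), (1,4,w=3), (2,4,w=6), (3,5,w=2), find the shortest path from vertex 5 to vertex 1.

Step 1: Build adjacency list with weights:
  1: 2(w=3), 3(w=4), 4(w=3)
  2: 1(w=3), 4(w=6)
  3: 1(w=4), 5(w=2)
  4: 1(w=3), 2(w=6)
  5: 3(w=2)

Step 2: Apply Dijkstra's algorithm from vertex 5:
  Visit vertex 5 (distance=0)
    Update dist[3] = 2
  Visit vertex 3 (distance=2)
    Update dist[1] = 6
  Visit vertex 1 (distance=6)
    Update dist[2] = 9
    Update dist[4] = 9

Step 3: Shortest path: 5 -> 3 -> 1
Total weight: 2 + 4 = 6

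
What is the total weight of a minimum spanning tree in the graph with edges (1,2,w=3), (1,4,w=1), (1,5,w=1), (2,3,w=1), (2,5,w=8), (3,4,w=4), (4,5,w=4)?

Apply Kruskal's algorithm (sort edges by weight, add if no cycle):

Sorted edges by weight:
  (1,5) w=1
  (1,4) w=1
  (2,3) w=1
  (1,2) w=3
  (3,4) w=4
  (4,5) w=4
  (2,5) w=8

Add edge (1,5) w=1 -- no cycle. Running total: 1
Add edge (1,4) w=1 -- no cycle. Running total: 2
Add edge (2,3) w=1 -- no cycle. Running total: 3
Add edge (1,2) w=3 -- no cycle. Running total: 6

MST edges: (1,5,w=1), (1,4,w=1), (2,3,w=1), (1,2,w=3)
Total MST weight: 1 + 1 + 1 + 3 = 6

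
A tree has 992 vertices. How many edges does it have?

A tree on n vertices always has exactly n - 1 edges.
For n = 992: edges = 992 - 1 = 991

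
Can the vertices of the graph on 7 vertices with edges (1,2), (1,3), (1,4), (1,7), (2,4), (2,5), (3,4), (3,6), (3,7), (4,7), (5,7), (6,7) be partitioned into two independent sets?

Step 1: Attempt 2-coloring using BFS:
  Start at vertex 1, assign color 0
  Color vertex 2 with color 1 (neighbor of 1)
  Color vertex 3 with color 1 (neighbor of 1)
  Color vertex 4 with color 1 (neighbor of 1)
  Color vertex 7 with color 1 (neighbor of 1)

Step 2: Conflict found! Vertices 2 and 4 are adjacent but have the same color.
This means the graph contains an odd cycle.

The graph is NOT bipartite.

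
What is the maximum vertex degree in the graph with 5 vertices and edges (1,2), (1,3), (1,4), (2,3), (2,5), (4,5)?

Step 1: Count edges incident to each vertex:
  deg(1) = 3 (neighbors: 2, 3, 4)
  deg(2) = 3 (neighbors: 1, 3, 5)
  deg(3) = 2 (neighbors: 1, 2)
  deg(4) = 2 (neighbors: 1, 5)
  deg(5) = 2 (neighbors: 2, 4)

Step 2: Find maximum:
  max(3, 3, 2, 2, 2) = 3 (vertex 1)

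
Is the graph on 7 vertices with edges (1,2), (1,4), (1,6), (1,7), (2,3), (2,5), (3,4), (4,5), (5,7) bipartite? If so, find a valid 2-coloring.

Step 1: Attempt 2-coloring using BFS:
  Start at vertex 1, assign color 0
  Color vertex 2 with color 1 (neighbor of 1)
  Color vertex 4 with color 1 (neighbor of 1)
  Color vertex 6 with color 1 (neighbor of 1)
  Color vertex 7 with color 1 (neighbor of 1)
  Color vertex 3 with color 0 (neighbor of 2)
  Color vertex 5 with color 0 (neighbor of 2)

Step 2: 2-coloring succeeded. No conflicts found.
  Set A (color 0): {1, 3, 5}
  Set B (color 1): {2, 4, 6, 7}

The graph is bipartite with partition {1, 3, 5}, {2, 4, 6, 7}.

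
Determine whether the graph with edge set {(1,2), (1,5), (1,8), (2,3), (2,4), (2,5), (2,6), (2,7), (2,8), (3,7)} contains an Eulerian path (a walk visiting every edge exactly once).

Step 1: Find the degree of each vertex:
  deg(1) = 3
  deg(2) = 7
  deg(3) = 2
  deg(4) = 1
  deg(5) = 2
  deg(6) = 1
  deg(7) = 2
  deg(8) = 2

Step 2: Count vertices with odd degree:
  Odd-degree vertices: 1, 2, 4, 6 (4 total)

Step 3: Apply Euler's theorem:
  - Eulerian circuit exists iff graph is connected and all vertices have even degree
  - Eulerian path exists iff graph is connected and has 0 or 2 odd-degree vertices

Graph has 4 odd-degree vertices (need 0 or 2).
Neither Eulerian path nor Eulerian circuit exists.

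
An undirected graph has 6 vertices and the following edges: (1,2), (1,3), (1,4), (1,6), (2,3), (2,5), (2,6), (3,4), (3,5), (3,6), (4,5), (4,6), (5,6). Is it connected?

Step 1: Build adjacency list from edges:
  1: 2, 3, 4, 6
  2: 1, 3, 5, 6
  3: 1, 2, 4, 5, 6
  4: 1, 3, 5, 6
  5: 2, 3, 4, 6
  6: 1, 2, 3, 4, 5

Step 2: Run BFS/DFS from vertex 1:
  Visited: {1, 2, 3, 4, 6, 5}
  Reached 6 of 6 vertices

Step 3: All 6 vertices reached from vertex 1, so the graph is connected.
Answer: Yes, the graph is connected.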